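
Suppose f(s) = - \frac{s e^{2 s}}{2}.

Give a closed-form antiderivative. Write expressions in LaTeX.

Recognize the product-rule pattern: f = u'v + uv' with u = \frac{1}{8} - \frac{s}{4}, v = e^{2 s}, so integration by parts undoes it.
Check: d/ds[- \frac{\left(2 s - 1\right) e^{2 s}}{8}] = - \frac{s e^{2 s}}{2} = f(s).

An antiderivative is F(s) = - \frac{\left(2 s - 1\right) e^{2 s}}{8}.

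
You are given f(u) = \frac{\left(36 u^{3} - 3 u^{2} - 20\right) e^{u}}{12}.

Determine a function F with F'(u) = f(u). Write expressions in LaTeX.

An antiderivative is F(u) = 3 u^{3} e^{u} - \frac{37 u^{2} e^{u}}{4} + \frac{37 u e^{u}}{2} - \frac{121 e^{u}}{6}.

f has the shape v'r + vr' for v = 3 u^{3} - \frac{37 u^{2}}{4} + \frac{37 u}{2} - \frac{121}{6} and r = e^{u} — it is the derivative of the product v*r.
Check: d/du[3 u^{3} e^{u} - \frac{37 u^{2} e^{u}}{4} + \frac{37 u e^{u}}{2} - \frac{121 e^{u}}{6}] = 3 u^{3} e^{u} - \frac{u^{2} e^{u}}{4} - \frac{5 e^{u}}{3}, which equals f(u).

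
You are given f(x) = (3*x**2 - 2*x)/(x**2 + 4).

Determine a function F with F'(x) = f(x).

For F(x) to be correct the identity F'(x) - f(x) = 0 must hold.
Check: d/dx[3*x - log(x**2 + 4) - 6*atan(x/2)] = (3*x**2 - 2*x)/(x**2 + 4) = f(x).

An antiderivative is F(x) = 3*x - log(x**2 + 4) - 6*atan(x/2).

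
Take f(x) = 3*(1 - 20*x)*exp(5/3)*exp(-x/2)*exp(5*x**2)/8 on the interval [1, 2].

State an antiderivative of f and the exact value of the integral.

Antiderivative: F(x) = -3*exp(5/3)*exp(-x/2)*exp(5*x**2)/4; value = -3*exp(62/3)/4 + 3*exp(37/6)/4

The substitution u = 5*x**2 - x/2 + 5/3 works: f is exactly (dF/du)*(du/dx) for that inner function.
F(x) = -3*exp(5/3)*exp(-x/2)*exp(5*x**2)/4 is an antiderivative of f.
Check: d/dx[-3*exp(5/3)*exp(-x/2)*exp(5*x**2)/4] = (-60*x*exp(5/3)*exp(5*x**2) + 3*exp(5/3)*exp(5*x**2))*exp(-x/2)/8, which equals f(x).
F(2) = -3*exp(62/3)/4; F(1) = -3*exp(37/6)/4.
Integral = F(2) - F(1) = -3*exp(62/3)/4 + 3*exp(37/6)/4.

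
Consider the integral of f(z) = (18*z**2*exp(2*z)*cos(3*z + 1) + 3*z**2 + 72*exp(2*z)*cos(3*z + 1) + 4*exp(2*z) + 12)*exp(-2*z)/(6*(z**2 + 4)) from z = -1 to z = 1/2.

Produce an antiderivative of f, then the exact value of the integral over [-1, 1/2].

Antiderivative: F(z) = sin(3*z + 1) + atan(z/2)/3 - exp(-2*z)/4; value = -exp(-1)/4 + atan(1/4)/3 + atan(1/2)/3 + sin(5/2) + sin(2) + exp(2)/4

Since d/dz undoes antidifferentiation here, F'(z) = f(z) is required of F(z).
F(z) = sin(3*z + 1) + atan(z/2)/3 - exp(-2*z)/4 is an antiderivative of f.
Check: d/dz[sin(3*z + 1) + atan(z/2)/3 - exp(-2*z)/4] = (18*z**2*exp(2*z)*cos(3*z + 1) + 3*z**2 + 72*exp(2*z)*cos(3*z + 1) + 4*exp(2*z) + 12)/(6*z**2*exp(2*z) + 24*exp(2*z)), which equals f(z).
F(1/2) = -exp(-1)/4 + atan(1/4)/3 + sin(5/2); F(-1) = -exp(2)/4 - sin(2) - atan(1/2)/3.
Integral = F(1/2) - F(-1) = -exp(-1)/4 + atan(1/4)/3 + atan(1/2)/3 + sin(5/2) + sin(2) + exp(2)/4.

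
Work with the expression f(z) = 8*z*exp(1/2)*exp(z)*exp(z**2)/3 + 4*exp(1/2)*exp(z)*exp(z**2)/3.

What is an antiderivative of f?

An antiderivative is F(z) = 4*exp(1/2)*exp(z)*exp(z**2)/3.

The substitution u = z**2 + z + 1/2 works: f is exactly (dF/du)*(du/dz) for that inner function.
Check: d/dz[4*exp(1/2)*exp(z)*exp(z**2)/3] = 8*z*exp(1/2)*exp(z)*exp(z**2)/3 + 4*exp(1/2)*exp(z)*exp(z**2)/3 = f(z).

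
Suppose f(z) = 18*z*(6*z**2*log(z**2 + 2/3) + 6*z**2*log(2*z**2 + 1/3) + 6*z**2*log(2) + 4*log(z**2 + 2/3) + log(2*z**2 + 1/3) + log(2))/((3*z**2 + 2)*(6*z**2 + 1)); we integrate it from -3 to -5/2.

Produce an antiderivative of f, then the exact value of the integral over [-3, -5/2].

Recognize the product-rule pattern: f = u'v + uv' with u = 3*log(z**2 + 2/3), v = log(4*z**2 + 2/3), so integration by parts undoes it.
F(z) = 3*log(z**2 + 2/3)*log(4*z**2 + 2/3) is an antiderivative of f.
Check: d/dz[3*log(z**2 + 2/3)*log(4*z**2 + 2/3)] = (108*z**3*log(z**2 + 2/3) + 108*z**3*log(2*z**2 + 1/3) + 108*z**3*log(2) + 72*z*log(z**2 + 2/3) + 18*z*log(2*z**2 + 1/3) + 18*z*log(2))/(18*z**4 + 15*z**2 + 2), which equals f(z).
F(-5/2) = 3*log(83/12)*log(77/3); F(-3) = 3*log(29/3)*log(110/3).
Integral = F(-5/2) - F(-3) = -3*log(29/3)*log(110/3) + 3*log(83/12)*log(77/3).

Antiderivative: F(z) = 3*log(z**2 + 2/3)*log(4*z**2 + 2/3); value = -3*log(29/3)*log(110/3) + 3*log(83/12)*log(77/3)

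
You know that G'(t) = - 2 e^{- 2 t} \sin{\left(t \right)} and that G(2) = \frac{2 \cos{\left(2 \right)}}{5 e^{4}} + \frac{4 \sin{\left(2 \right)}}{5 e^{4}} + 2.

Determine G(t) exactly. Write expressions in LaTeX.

G(t) = \frac{2 \left(5 e^{2 t} + 2 \sin{\left(t \right)} + \cos{\left(t \right)}\right) e^{- 2 t}}{5}

A candidate passes only if d/dt[G] lands on the given G'(t) exactly.
A general antiderivative is \frac{4 e^{- 2 t} \sin{\left(t \right)}}{5} + \frac{2 e^{- 2 t} \cos{\left(t \right)}}{5} + C.
The condition gives C = \frac{2 \cos{\left(2 \right)}}{5 e^{4}} + \frac{4 \sin{\left(2 \right)}}{5 e^{4}} + 2 - (\frac{2 \cos{\left(2 \right)}}{5 e^{4}} + \frac{4 \sin{\left(2 \right)}}{5 e^{4}}) = 2.
So G(t) = \frac{2 \left(5 e^{2 t} + 2 \sin{\left(t \right)} + \cos{\left(t \right)}\right) e^{- 2 t}}{5}.
Check: d/dt[\frac{2 \left(5 e^{2 t} + 2 \sin{\left(t \right)} + \cos{\left(t \right)}\right) e^{- 2 t}}{5}] = - 2 e^{- 2 t} \sin{\left(t \right)} = G'(t).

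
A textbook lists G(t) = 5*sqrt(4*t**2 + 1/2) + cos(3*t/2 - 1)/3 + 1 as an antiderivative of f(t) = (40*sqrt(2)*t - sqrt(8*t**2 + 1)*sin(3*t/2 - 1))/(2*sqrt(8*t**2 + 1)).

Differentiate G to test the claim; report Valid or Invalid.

Valid - differentiating G returns exactly f.

d/dt[G] = (40*sqrt(2)*t - sqrt(8*t**2 + 1)*sin(3*t/2 - 1))/(2*sqrt(8*t**2 + 1))
This equals f(t) exactly, so the claim holds.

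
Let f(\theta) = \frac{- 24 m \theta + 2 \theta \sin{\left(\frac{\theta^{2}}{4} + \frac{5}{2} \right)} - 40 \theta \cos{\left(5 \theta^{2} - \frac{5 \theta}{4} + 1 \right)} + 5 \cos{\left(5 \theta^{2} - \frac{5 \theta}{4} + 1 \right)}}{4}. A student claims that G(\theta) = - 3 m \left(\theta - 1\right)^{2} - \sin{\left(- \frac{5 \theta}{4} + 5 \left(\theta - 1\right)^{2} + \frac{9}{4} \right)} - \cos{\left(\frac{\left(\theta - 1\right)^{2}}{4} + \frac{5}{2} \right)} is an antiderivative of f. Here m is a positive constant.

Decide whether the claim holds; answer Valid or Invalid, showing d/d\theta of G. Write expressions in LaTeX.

Invalid: d/d\theta[G] - f = 6 m - \frac{\theta \sin{\left(\frac{\theta^{2}}{4} + \frac{5}{2} \right)}}{2} + \frac{\theta \sin{\left(\frac{\theta^{2}}{4} - \frac{\theta}{2} + \frac{11}{4} \right)}}{2} - 10 \theta \cos{\left(5 \theta^{2} - \frac{45 \theta}{4} + \frac{29}{4} \right)} + 10 \theta \cos{\left(5 \theta^{2} - \frac{5 \theta}{4} + 1 \right)} - \frac{\sin{\left(\frac{\theta^{2}}{4} - \frac{\theta}{2} + \frac{11}{4} \right)}}{2} + \frac{45 \cos{\left(5 \theta^{2} - \frac{45 \theta}{4} + \frac{29}{4} \right)}}{4} - \frac{5 \cos{\left(5 \theta^{2} - \frac{5 \theta}{4} + 1 \right)}}{4}, which is not 0.

d/d\theta[G] = - 6 m \theta + 6 m + \frac{\theta \sin{\left(\frac{\theta^{2}}{4} - \frac{\theta}{2} + \frac{11}{4} \right)}}{2} - 10 \theta \cos{\left(5 \theta^{2} - \frac{45 \theta}{4} + \frac{29}{4} \right)} - \frac{\sin{\left(\frac{\theta^{2}}{4} - \frac{\theta}{2} + \frac{11}{4} \right)}}{2} + \frac{45 \cos{\left(5 \theta^{2} - \frac{45 \theta}{4} + \frac{29}{4} \right)}}{4}
d/d\theta[G] - f(\theta) = 6 m - \frac{\theta \sin{\left(\frac{\theta^{2}}{4} + \frac{5}{2} \right)}}{2} + \frac{\theta \sin{\left(\frac{\theta^{2}}{4} - \frac{\theta}{2} + \frac{11}{4} \right)}}{2} - 10 \theta \cos{\left(5 \theta^{2} - \frac{45 \theta}{4} + \frac{29}{4} \right)} + 10 \theta \cos{\left(5 \theta^{2} - \frac{5 \theta}{4} + 1 \right)} - \frac{\sin{\left(\frac{\theta^{2}}{4} - \frac{\theta}{2} + \frac{11}{4} \right)}}{2} + \frac{45 \cos{\left(5 \theta^{2} - \frac{45 \theta}{4} + \frac{29}{4} \right)}}{4} - \frac{5 \cos{\left(5 \theta^{2} - \frac{5 \theta}{4} + 1 \right)}}{4} != 0.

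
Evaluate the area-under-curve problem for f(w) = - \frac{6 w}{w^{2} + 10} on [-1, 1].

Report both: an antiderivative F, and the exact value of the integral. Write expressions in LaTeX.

Antiderivative: F(w) = - 3 \log{\left(\frac{w^{2}}{2} + 5 \right)}; value = 0

f matches the chain-rule pattern g'(h)*h' with inner function h(w) = \frac{w^{2}}{2} + 5; substituting u = h(w) collapses the integral.
F(w) = - 3 \log{\left(\frac{w^{2}}{2} + 5 \right)} is an antiderivative of f.
Check: d/dw[- 3 \log{\left(\frac{w^{2}}{2} + 5 \right)}] = - \frac{6 w}{w^{2} + 10} = f(w).
F(1) = - 3 \log{\left(\frac{11}{2} \right)}; F(-1) = - 3 \log{\left(\frac{11}{2} \right)}.
Integral = F(1) - F(-1) = 0.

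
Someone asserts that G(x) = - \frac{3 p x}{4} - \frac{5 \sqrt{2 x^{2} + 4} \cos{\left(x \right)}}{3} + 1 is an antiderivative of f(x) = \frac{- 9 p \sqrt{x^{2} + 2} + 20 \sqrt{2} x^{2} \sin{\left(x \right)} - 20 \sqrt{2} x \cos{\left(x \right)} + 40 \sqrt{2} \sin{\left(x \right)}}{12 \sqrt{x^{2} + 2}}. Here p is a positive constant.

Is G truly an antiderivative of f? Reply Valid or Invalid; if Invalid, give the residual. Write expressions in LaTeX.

d/dx[G] = \frac{- 9 p \sqrt{x^{2} + 2} + 20 \sqrt{2} x^{2} \sin{\left(x \right)} - 20 \sqrt{2} x \cos{\left(x \right)} + 40 \sqrt{2} \sin{\left(x \right)}}{12 \sqrt{x^{2} + 2}}
This equals f(x) exactly, so the claim holds.

Valid - differentiating G returns exactly f.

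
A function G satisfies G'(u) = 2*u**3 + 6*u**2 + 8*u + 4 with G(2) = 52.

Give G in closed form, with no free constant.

G(u) = u**4/2 + 2*u**3 + 4*u**2 + 4*u + 4

The substitution w = -u**2 - 2*u - 2 works: G'(u) is exactly (dG/dw)*(dw/du) for that inner function.
A general antiderivative is (-u**2 - 2*u - 2)**2/2 + C.
The condition gives C = 52 - (50) = 2.
So G(u) = u**4/2 + 2*u**3 + 4*u**2 + 4*u + 4.
Check: d/du[u**4/2 + 2*u**3 + 4*u**2 + 4*u + 4] = 2*u**3 + 6*u**2 + 8*u + 4 = G'(u).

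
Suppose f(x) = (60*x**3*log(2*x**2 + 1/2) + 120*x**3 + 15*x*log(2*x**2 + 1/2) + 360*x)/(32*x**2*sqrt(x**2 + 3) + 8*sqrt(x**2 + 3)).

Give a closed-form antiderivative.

An antiderivative is F(x) = 15*sqrt(x**2 + 3)*log(2*x**2 + 1/2)/8.

Recognize the product-rule pattern: f = u'v + uv' with u = 15*sqrt(x**2 + 3)/8, v = log(2*x**2 + 1/2), so integration by parts undoes it.
Check: d/dx[15*sqrt(x**2 + 3)*log(2*x**2 + 1/2)/8] = (60*x**3*log(2*x**2 + 1/2) + 120*x**3 + 15*x*log(2*x**2 + 1/2) + 360*x)/(32*x**2*sqrt(x**2 + 3) + 8*sqrt(x**2 + 3)) = f(x).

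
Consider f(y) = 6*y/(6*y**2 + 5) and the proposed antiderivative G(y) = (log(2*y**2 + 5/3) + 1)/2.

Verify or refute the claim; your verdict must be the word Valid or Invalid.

d/dy[G] = 6*y/(6*y**2 + 5)
This equals f(y) exactly, so the claim holds.

Valid - the claim checks out under differentiation.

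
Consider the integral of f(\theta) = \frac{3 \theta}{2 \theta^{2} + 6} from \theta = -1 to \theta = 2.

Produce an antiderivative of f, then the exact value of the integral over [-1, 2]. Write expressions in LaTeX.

Antiderivative: F(\theta) = \frac{3 \log{\left(\theta^{2} + 3 \right)}}{4}; value = - \frac{3 \log{\left(4 \right)}}{4} + \frac{3 \log{\left(7 \right)}}{4}

f matches the chain-rule pattern g'(h)*h' with inner function h(\theta) = \theta^{2} + 3; substituting u = h(\theta) collapses the integral.
F(\theta) = \frac{3 \log{\left(\theta^{2} + 3 \right)}}{4} is an antiderivative of f.
Check: d/d\theta[\frac{3 \log{\left(\theta^{2} + 3 \right)}}{4}] = \frac{3 \theta}{2 \theta^{2} + 6} = f(\theta).
F(2) = \frac{3 \log{\left(7 \right)}}{4}; F(-1) = \frac{3 \log{\left(4 \right)}}{4}.
Integral = F(2) - F(-1) = - \frac{3 \log{\left(4 \right)}}{4} + \frac{3 \log{\left(7 \right)}}{4}.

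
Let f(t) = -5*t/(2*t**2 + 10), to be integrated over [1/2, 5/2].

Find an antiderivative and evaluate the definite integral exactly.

Antiderivative: F(t) = -5*log(t**2 + 5)/4; value = -5*log(45/4)/4 + 5*log(21/4)/4

The substitution u = t**2 + 5 works: f is exactly (dF/du)*(du/dt) for that inner function.
F(t) = -5*log(t**2 + 5)/4 is an antiderivative of f.
Check: d/dt[-5*log(t**2 + 5)/4] = -5*t/(2*t**2 + 10) = f(t).
F(5/2) = -5*log(45/4)/4; F(1/2) = -5*log(21/4)/4.
Integral = F(5/2) - F(1/2) = -5*log(45/4)/4 + 5*log(21/4)/4.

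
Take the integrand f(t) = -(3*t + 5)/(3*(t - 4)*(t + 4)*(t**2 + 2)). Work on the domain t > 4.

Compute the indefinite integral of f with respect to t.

F(t) = -17*log(t - 4)/432 - 7*log(t + 4)/432 + log(t**2 + 2)/36 + 5*sqrt(2)*atan(sqrt(2)*t/2)/108 + C

Factor the denominator (3*(t - 4)*(t + 4)*(t**2 + 2)) and decompose: f = (3*t + 5)/(54*(t**2 + 2)) - 7/(432*(t + 4)) - 17/(432*(t - 4)); each piece integrates to a log, atan, or power term.
Check: d/dt[-17*log(t - 4)/432 - 7*log(t + 4)/432 + log(t**2 + 2)/36 + 5*sqrt(2)*atan(sqrt(2)*t/2)/108] = (-3*t - 5)/(3*t**4 - 42*t**2 - 96), which equals f(t).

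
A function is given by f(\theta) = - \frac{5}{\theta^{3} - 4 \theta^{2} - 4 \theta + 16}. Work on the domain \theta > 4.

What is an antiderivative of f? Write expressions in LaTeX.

An antiderivative is F(\theta) = - \frac{5 \log{\left(\theta - 4 \right)}}{12} + \frac{5 \log{\left(\theta - 2 \right)}}{8} - \frac{5 \log{\left(\theta + 2 \right)}}{24}.

Factor the denominator (\left(\theta - 4\right) \left(\theta - 2\right) \left(\theta + 2\right)) and decompose: f = - \frac{5}{24 \left(\theta + 2\right)} + \frac{5}{8 \left(\theta - 2\right)} - \frac{5}{12 \left(\theta - 4\right)}; each piece integrates to a log, atan, or power term.
Check: d/d\theta[- \frac{5 \log{\left(\theta - 4 \right)}}{12} + \frac{5 \log{\left(\theta - 2 \right)}}{8} - \frac{5 \log{\left(\theta + 2 \right)}}{24}] = - \frac{5}{\theta^{3} - 4 \theta^{2} - 4 \theta + 16} = f(\theta).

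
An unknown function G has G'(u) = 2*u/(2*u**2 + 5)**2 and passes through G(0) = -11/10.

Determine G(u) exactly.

The substitution w = 2*u**2 + 5 works: G'(u) is exactly (dG/dw)*(dw/du) for that inner function.
A general antiderivative is -1/(2*(2*u**2 + 5)) + C.
The condition gives C = -11/10 - (-1/10) = -1.
So G(u) = -1 - 1/(4*u**2 + 10).
Check: d/du[-1 - 1/(4*u**2 + 10)] = 2*u/(4*u**4 + 20*u**2 + 25), which equals G'(u).

G(u) = -1 - 1/(4*u**2 + 10)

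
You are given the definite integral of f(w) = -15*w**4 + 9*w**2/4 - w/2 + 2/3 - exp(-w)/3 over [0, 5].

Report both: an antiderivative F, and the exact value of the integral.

Antiderivative: F(w) = -3*w**5 + 3*w**3/4 - w**2/4 + 2*w/3 + exp(-w)/3; value = -18569/2 + exp(-5)/3

Integrate term by term and add the pieces.
F(w) = -3*w**5 + 3*w**3/4 - w**2/4 + 2*w/3 + exp(-w)/3 is an antiderivative of f.
Check: d/dw[-3*w**5 + 3*w**3/4 - w**2/4 + 2*w/3 + exp(-w)/3] = (-180*w**4*exp(w) + 27*w**2*exp(w) - 6*w*exp(w) + 8*exp(w) - 4)*exp(-w)/12, which equals f(w).
F(5) = -55705/6 + exp(-5)/3; F(0) = 1/3.
Integral = F(5) - F(0) = -18569/2 + exp(-5)/3.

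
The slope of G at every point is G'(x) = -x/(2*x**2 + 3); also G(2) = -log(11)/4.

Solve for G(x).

G(x) = -log(2*x**2 + 3)/4

The substitution u = 2*x**2 + 3 works: G'(x) is exactly (dG/du)*(du/dx) for that inner function.
A general antiderivative is -log(2*x**2 + 3)/4 + C.
The condition gives C = -log(11)/4 - (-log(11)/4) = 0.
So G(x) = -log(2*x**2 + 3)/4.
Check: d/dx[-log(2*x**2 + 3)/4] = -x/(2*x**2 + 3) = G'(x).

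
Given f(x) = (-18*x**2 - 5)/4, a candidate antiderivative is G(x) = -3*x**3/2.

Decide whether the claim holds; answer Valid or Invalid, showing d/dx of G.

Invalid: d/dx[G] - f = 5/4, which is not 0.

d/dx[G] = -9*x**2/2
d/dx[G] - f(x) = 5/4 != 0.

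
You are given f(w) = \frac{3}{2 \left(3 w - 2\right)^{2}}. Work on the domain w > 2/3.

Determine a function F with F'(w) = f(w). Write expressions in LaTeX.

Check any antiderivative F(w) by computing F'(w) and comparing it with f(w).
Check: d/dw[- \frac{1}{2 \left(3 w - 2\right)}] = \frac{3}{18 w^{2} - 24 w + 8}, which equals f(w).

An antiderivative is F(w) = - \frac{1}{2 \left(3 w - 2\right)}.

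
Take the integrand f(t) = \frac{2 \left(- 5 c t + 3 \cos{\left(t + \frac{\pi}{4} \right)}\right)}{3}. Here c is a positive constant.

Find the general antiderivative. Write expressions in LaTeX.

F(t) = - \frac{5 c t^{2}}{3} + 2 \sin{\left(t + \frac{\pi}{4} \right)} + C

An antiderivative F(t) passes only if d/dt[F] lands on f(t) exactly.
Check: d/dt[- \frac{5 c t^{2}}{3} + 2 \sin{\left(t + \frac{\pi}{4} \right)}] = - \frac{10 c t}{3} + 2 \cos{\left(t + \frac{\pi}{4} \right)}, which equals f(t).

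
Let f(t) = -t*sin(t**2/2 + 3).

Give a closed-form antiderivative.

The substitution u = t**2/2 + 3 works: f is exactly (dF/du)*(du/dt) for that inner function.
Check: d/dt[cos(t**2/2 + 3)] = -t*sin(t**2/2 + 3) = f(t).

An antiderivative is F(t) = cos(t**2/2 + 3).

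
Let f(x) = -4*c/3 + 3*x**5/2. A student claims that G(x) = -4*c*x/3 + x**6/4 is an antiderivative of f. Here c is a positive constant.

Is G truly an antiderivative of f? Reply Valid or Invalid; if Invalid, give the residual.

Valid - differentiating G returns exactly f.

d/dx[G] = -4*c/3 + 3*x**5/2
This equals f(x) exactly, so the claim holds.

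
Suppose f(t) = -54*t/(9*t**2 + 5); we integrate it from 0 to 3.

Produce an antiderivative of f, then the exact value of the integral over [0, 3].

Antiderivative: F(t) = -3*log(3*t**2 + 5/3); value = -3*log(86/3) + 3*log(5/3)

f matches the chain-rule pattern g'(h)*h' with inner function h(t) = 3*t**2 + 5/3; substituting u = h(t) collapses the integral.
F(t) = -3*log(3*t**2 + 5/3) is an antiderivative of f.
Check: d/dt[-3*log(3*t**2 + 5/3)] = -54*t/(9*t**2 + 5) = f(t).
F(3) = -3*log(86/3); F(0) = -3*log(5/3).
Integral = F(3) - F(0) = -3*log(86/3) + 3*log(5/3).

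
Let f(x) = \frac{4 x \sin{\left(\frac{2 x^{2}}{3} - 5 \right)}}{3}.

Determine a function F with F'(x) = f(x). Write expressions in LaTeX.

f matches the chain-rule pattern g'(h)*h' with inner function h(x) = \frac{2 x^{2}}{3} - 5; substituting u = h(x) collapses the integral.
Check: d/dx[- \cos{\left(\frac{2 x^{2}}{3} - 5 \right)}] = \frac{4 x \sin{\left(\frac{2 x^{2}}{3} - 5 \right)}}{3} = f(x).

An antiderivative is F(x) = - \cos{\left(\frac{2 x^{2}}{3} - 5 \right)}.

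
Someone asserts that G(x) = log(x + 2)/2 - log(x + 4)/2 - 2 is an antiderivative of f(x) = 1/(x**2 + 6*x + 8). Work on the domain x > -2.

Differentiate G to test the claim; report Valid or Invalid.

d/dx[G] = 1/(x**2 + 6*x + 8)
This equals f(x) exactly, so the claim holds.

Valid - differentiating G returns exactly f.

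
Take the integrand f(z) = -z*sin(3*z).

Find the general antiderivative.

F(z) = z*cos(3*z)/3 - sin(3*z)/9 + C

Any candidate F(z) must reproduce f(z) exactly when differentiated.
Check: d/dz[z*cos(3*z)/3 - sin(3*z)/9] = -z*sin(3*z) = f(z).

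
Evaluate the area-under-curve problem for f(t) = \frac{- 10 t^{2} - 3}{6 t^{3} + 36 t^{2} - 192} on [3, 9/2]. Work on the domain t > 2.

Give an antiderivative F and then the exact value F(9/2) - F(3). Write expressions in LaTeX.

Factor the denominator (6 \left(t - 2\right) \left(t + 4\right)^{2}) and decompose: f = - \frac{317}{216 \left(t + 4\right)} + \frac{163}{36 \left(t + 4\right)^{2}} - \frac{43}{216 \left(t - 2\right)}; each piece integrates to a log, atan, or power term.
F(t) = - \frac{43 t \log{\left(t - 2 \right)} + 317 t \log{\left(t + 4 \right)} + 172 \log{\left(t - 2 \right)} + 1268 \log{\left(t + 4 \right)} + 978}{216 \left(t + 4\right)} is an antiderivative of f.
Check: d/dt[- \frac{43 t \log{\left(t - 2 \right)} + 317 t \log{\left(t + 4 \right)} + 172 \log{\left(t - 2 \right)} + 1268 \log{\left(t + 4 \right)} + 978}{216 \left(t + 4\right)}] = \frac{- 10 t^{2} - 3}{6 t^{3} + 36 t^{2} - 192} = f(t).
F(9/2) = - \frac{317 \log{\left(\frac{17}{2} \right)}}{216} - \frac{163}{306} - \frac{43 \log{\left(\frac{5}{2} \right)}}{216}; F(3) = - \frac{317 \log{\left(7 \right)}}{216} - \frac{163}{252}.
Integral = F(9/2) - F(3) = - \frac{317 \log{\left(\frac{17}{2} \right)}}{216} - \frac{43 \log{\left(\frac{5}{2} \right)}}{216} + \frac{163}{1428} + \frac{317 \log{\left(7 \right)}}{216}.

Antiderivative: F(t) = - \frac{43 t \log{\left(t - 2 \right)} + 317 t \log{\left(t + 4 \right)} + 172 \log{\left(t - 2 \right)} + 1268 \log{\left(t + 4 \right)} + 978}{216 \left(t + 4\right)}; value = - \frac{317 \log{\left(\frac{17}{2} \right)}}{216} - \frac{43 \log{\left(\frac{5}{2} \right)}}{216} + \frac{163}{1428} + \frac{317 \log{\left(7 \right)}}{216}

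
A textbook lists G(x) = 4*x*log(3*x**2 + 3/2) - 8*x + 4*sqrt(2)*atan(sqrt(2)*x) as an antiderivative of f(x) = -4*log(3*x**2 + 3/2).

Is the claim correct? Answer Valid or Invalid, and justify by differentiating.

d/dx[G] = 4*log(x**2 + 1/2) + 4*log(3)
d/dx[G] - f(x) = 8*log(x**2 + 1/2) + 8*log(3) != 0.

Invalid: d/dx[G] - f = 8*log(x**2 + 1/2) + 8*log(3), which is not 0.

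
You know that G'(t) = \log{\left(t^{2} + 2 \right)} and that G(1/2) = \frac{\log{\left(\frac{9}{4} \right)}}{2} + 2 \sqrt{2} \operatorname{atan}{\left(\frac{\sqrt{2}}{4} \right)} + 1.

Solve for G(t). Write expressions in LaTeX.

Differentiate the proposed G(t) back; it has to land on the given G'(t).
A general antiderivative is t \log{\left(t^{2} + 2 \right)} - 2 t + 2 \sqrt{2} \operatorname{atan}{\left(\frac{\sqrt{2} t}{2} \right)} + C.
The condition gives C = \frac{\log{\left(\frac{9}{4} \right)}}{2} + 2 \sqrt{2} \operatorname{atan}{\left(\frac{\sqrt{2}}{4} \right)} + 1 - (-1 + \frac{\log{\left(\frac{9}{4} \right)}}{2} + 2 \sqrt{2} \operatorname{atan}{\left(\frac{\sqrt{2}}{4} \right)}) = 2.
So G(t) = t \log{\left(t^{2} + 2 \right)} - 2 t + 2 \sqrt{2} \operatorname{atan}{\left(\frac{\sqrt{2} t}{2} \right)} + 2.
Check: d/dt[t \log{\left(t^{2} + 2 \right)} - 2 t + 2 \sqrt{2} \operatorname{atan}{\left(\frac{\sqrt{2} t}{2} \right)} + 2] = \log{\left(t^{2} + 2 \right)} = G'(t).

G(t) = t \log{\left(t^{2} + 2 \right)} - 2 t + 2 \sqrt{2} \operatorname{atan}{\left(\frac{\sqrt{2} t}{2} \right)} + 2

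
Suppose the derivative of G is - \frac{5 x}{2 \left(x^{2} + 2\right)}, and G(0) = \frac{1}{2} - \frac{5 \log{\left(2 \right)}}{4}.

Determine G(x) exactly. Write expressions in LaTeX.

The substitution u = x^{2} + 2 works: G'(x) is exactly (dG/du)*(du/dx) for that inner function.
A general antiderivative is - \frac{5 \log{\left(x^{2} + 2 \right)}}{4} + C.
The condition gives C = \frac{1}{2} - \frac{5 \log{\left(2 \right)}}{4} - (- \frac{5 \log{\left(2 \right)}}{4}) = \frac{1}{2}.
So G(x) = \frac{1}{2} - \frac{5 \log{\left(x^{2} + 2 \right)}}{4}.
Check: d/dx[\frac{1}{2} - \frac{5 \log{\left(x^{2} + 2 \right)}}{4}] = - \frac{5 x}{2 x^{2} + 4}, which equals G'(x).

G(x) = \frac{1}{2} - \frac{5 \log{\left(x^{2} + 2 \right)}}{4}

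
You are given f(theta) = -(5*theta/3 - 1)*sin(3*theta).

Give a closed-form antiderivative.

An antiderivative is F(theta) = (15*theta*cos(3*theta) - 5*sin(3*theta) - 9*cos(3*theta))/27.

An antiderivative F(theta) passes only if d/dtheta[F] lands on f(theta) exactly.
Check: d/dtheta[(15*theta*cos(3*theta) - 5*sin(3*theta) - 9*cos(3*theta))/27] = -5*theta*sin(3*theta)/3 + sin(3*theta), which equals f(theta).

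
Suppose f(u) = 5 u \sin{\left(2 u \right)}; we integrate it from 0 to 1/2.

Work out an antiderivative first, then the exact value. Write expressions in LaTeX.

A first test for any F(u): its u-derivative must equal f(u) identically.
F(u) = - \frac{5 u \cos{\left(2 u \right)}}{2} + \frac{5 \sin{\left(2 u \right)}}{4} is an antiderivative of f.
Check: d/du[- \frac{5 u \cos{\left(2 u \right)}}{2} + \frac{5 \sin{\left(2 u \right)}}{4}] = 5 u \sin{\left(2 u \right)} = f(u).
F(1/2) = - \frac{5 \cos{\left(1 \right)}}{4} + \frac{5 \sin{\left(1 \right)}}{4}; F(0) = 0.
Integral = F(1/2) - F(0) = - \frac{5 \cos{\left(1 \right)}}{4} + \frac{5 \sin{\left(1 \right)}}{4}.

Antiderivative: F(u) = - \frac{5 u \cos{\left(2 u \right)}}{2} + \frac{5 \sin{\left(2 u \right)}}{4}; value = - \frac{5 \cos{\left(1 \right)}}{4} + \frac{5 \sin{\left(1 \right)}}{4}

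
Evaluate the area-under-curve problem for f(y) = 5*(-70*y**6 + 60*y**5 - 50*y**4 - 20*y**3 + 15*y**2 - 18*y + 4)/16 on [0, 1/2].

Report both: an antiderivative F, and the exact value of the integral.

Antiderivative: F(y) = -25*y**7/8 + 25*y**6/8 - 25*y**5/8 - 25*y**4/16 + 25*y**3/16 - 45*y**2/16 + 5*y/4; value = -55/1024

f has the shape u'v + uv' for u = -5*y**5/2 - 5*y**2/4 - 1 and v = 5*y**2/4 - 5*y/4 + 5/4 — it is the derivative of the product u*v.
F(y) = -25*y**7/8 + 25*y**6/8 - 25*y**5/8 - 25*y**4/16 + 25*y**3/16 - 45*y**2/16 + 5*y/4 is an antiderivative of f.
Check: d/dy[-25*y**7/8 + 25*y**6/8 - 25*y**5/8 - 25*y**4/16 + 25*y**3/16 - 45*y**2/16 + 5*y/4] = -175*y**6/8 + 75*y**5/4 - 125*y**4/8 - 25*y**3/4 + 75*y**2/16 - 45*y/8 + 5/4, which equals f(y).
F(1/2) = -55/1024; F(0) = 0.
Integral = F(1/2) - F(0) = -55/1024.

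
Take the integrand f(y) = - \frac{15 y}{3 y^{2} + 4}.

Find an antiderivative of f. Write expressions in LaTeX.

The substitution u = \frac{3 y^{2}}{2} + 2 works: f is exactly (dF/du)*(du/dy) for that inner function.
Check: d/dy[- \frac{5 \log{\left(\frac{3 y^{2}}{2} + 2 \right)}}{2}] = - \frac{15 y}{3 y^{2} + 4} = f(y).

An antiderivative is F(y) = - \frac{5 \log{\left(\frac{3 y^{2}}{2} + 2 \right)}}{2}.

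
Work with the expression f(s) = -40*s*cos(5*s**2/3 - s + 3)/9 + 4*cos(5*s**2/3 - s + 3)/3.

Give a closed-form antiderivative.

An antiderivative is F(s) = -4*sin(5*s**2/3 - s + 3)/3.

The substitution u = 5*s**2/3 - s + 3 works: f is exactly (dF/du)*(du/ds) for that inner function.
Check: d/ds[-4*sin(5*s**2/3 - s + 3)/3] = -40*s*cos(5*s**2/3 - s + 3)/9 + 4*cos(5*s**2/3 - s + 3)/3 = f(s).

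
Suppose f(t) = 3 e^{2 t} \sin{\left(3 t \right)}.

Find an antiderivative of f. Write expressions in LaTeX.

An antiderivative is F(t) = \frac{6 e^{2 t} \sin{\left(3 t \right)}}{13} - \frac{9 e^{2 t} \cos{\left(3 t \right)}}{13}.

Since d/dt undoes antidifferentiation here, F'(t) = f(t) is required of F(t).
Check: d/dt[\frac{6 e^{2 t} \sin{\left(3 t \right)}}{13} - \frac{9 e^{2 t} \cos{\left(3 t \right)}}{13}] = 3 e^{2 t} \sin{\left(3 t \right)} = f(t).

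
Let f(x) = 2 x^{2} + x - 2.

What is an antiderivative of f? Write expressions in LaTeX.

The integrand splits into summands that can be handled one at a time.
Check: d/dx[\frac{x \left(4 x^{2} + 3 x - 12\right)}{6}] = 2 x^{2} + x - 2 = f(x).

An antiderivative is F(x) = \frac{x \left(4 x^{2} + 3 x - 12\right)}{6}.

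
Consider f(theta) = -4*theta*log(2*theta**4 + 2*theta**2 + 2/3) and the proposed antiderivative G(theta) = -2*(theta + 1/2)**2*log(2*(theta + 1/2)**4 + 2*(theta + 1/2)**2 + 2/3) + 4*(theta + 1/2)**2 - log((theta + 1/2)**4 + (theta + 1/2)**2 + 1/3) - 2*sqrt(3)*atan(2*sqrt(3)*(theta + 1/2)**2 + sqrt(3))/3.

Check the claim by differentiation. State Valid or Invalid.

Invalid: d/dtheta[G] - f = 4*theta*log(theta**4 + theta**2 + 1/3) - 4*theta*log(48*theta**4 + 96*theta**3 + 120*theta**2 + 72*theta + 31) + 4*theta*log(2) + 4*theta*log(24) - 2*log(48*theta**4 + 96*theta**3 + 120*theta**2 + 72*theta + 31) + 2*log(24), which is not 0.

d/dtheta[G] = -4*theta*log(48*theta**4 + 96*theta**3 + 120*theta**2 + 72*theta + 31) + 4*theta*log(24) - 2*log(48*theta**4 + 96*theta**3 + 120*theta**2 + 72*theta + 31) + 2*log(24)
d/dtheta[G] - f(theta) = 4*theta*log(theta**4 + theta**2 + 1/3) - 4*theta*log(48*theta**4 + 96*theta**3 + 120*theta**2 + 72*theta + 31) + 4*theta*log(2) + 4*theta*log(24) - 2*log(48*theta**4 + 96*theta**3 + 120*theta**2 + 72*theta + 31) + 2*log(24) != 0.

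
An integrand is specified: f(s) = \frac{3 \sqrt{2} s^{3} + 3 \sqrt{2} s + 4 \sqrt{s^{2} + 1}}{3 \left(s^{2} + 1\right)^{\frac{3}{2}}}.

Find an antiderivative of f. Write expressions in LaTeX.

An antiderivative is F(s) = \sqrt{2 s^{2} + 2} + \frac{4 \operatorname{atan}{\left(s \right)}}{3}.

Any candidate F(s) must reproduce f(s) exactly when differentiated.
Check: d/ds[\sqrt{2 s^{2} + 2} + \frac{4 \operatorname{atan}{\left(s \right)}}{3}] = \frac{3 \sqrt{2} s^{3} + 3 \sqrt{2} s + 4 \sqrt{s^{2} + 1}}{3 s^{2} \sqrt{s^{2} + 1} + 3 \sqrt{s^{2} + 1}}, which equals f(s).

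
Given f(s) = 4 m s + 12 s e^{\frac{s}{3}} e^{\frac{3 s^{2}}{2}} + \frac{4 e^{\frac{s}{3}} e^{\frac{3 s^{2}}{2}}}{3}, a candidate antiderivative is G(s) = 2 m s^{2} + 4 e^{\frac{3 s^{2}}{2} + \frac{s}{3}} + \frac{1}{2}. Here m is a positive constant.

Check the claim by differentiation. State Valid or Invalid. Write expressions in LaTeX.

Valid - the claim checks out under differentiation.

d/ds[G] = 4 m s + 12 s e^{\frac{s}{3}} e^{\frac{3 s^{2}}{2}} + \frac{4 e^{\frac{s}{3}} e^{\frac{3 s^{2}}{2}}}{3}
This equals f(s) exactly, so the claim holds.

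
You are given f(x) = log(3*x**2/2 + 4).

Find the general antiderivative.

For F(x) to be correct the identity F'(x) - f(x) = 0 must hold.
Check: d/dx[(3*x*log(3*x**2/2 + 4) - 6*x + 4*sqrt(6)*atan(sqrt(6)*x/4))/3] = log(3*x**2/2 + 4) = f(x).

F(x) = (3*x*log(3*x**2/2 + 4) - 6*x + 4*sqrt(6)*atan(sqrt(6)*x/4))/3 + C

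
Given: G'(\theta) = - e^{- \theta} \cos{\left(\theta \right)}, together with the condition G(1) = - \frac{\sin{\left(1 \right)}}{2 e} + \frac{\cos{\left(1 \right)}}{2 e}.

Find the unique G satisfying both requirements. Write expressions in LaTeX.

G(\theta) = \frac{\left(- \sin{\left(\theta \right)} + \cos{\left(\theta \right)}\right) e^{- \theta}}{2}

A candidate passes only if d/d\theta[G] lands on the given G'(\theta) exactly.
A general antiderivative is - \frac{e^{- \theta} \sin{\left(\theta \right)}}{2} + \frac{e^{- \theta} \cos{\left(\theta \right)}}{2} + C.
The condition gives C = - \frac{\sin{\left(1 \right)}}{2 e} + \frac{\cos{\left(1 \right)}}{2 e} - (- \frac{\sin{\left(1 \right)}}{2 e} + \frac{\cos{\left(1 \right)}}{2 e}) = 0.
So G(\theta) = \frac{\left(- \sin{\left(\theta \right)} + \cos{\left(\theta \right)}\right) e^{- \theta}}{2}.
Check: d/d\theta[\frac{\left(- \sin{\left(\theta \right)} + \cos{\left(\theta \right)}\right) e^{- \theta}}{2}] = - e^{- \theta} \cos{\left(\theta \right)} = G'(\theta).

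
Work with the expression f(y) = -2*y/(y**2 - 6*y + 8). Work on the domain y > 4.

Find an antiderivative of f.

An antiderivative is F(y) = 2*(-2*log(y - 4) + log(y - 2)).

The denominator factors as (y - 4)*(y - 2); partial fractions split f into directly integrable pieces: 2/(y - 2) - 4/(y - 4).
Check: d/dy[2*(-2*log(y - 4) + log(y - 2))] = -2*y/(y**2 - 6*y + 8) = f(y).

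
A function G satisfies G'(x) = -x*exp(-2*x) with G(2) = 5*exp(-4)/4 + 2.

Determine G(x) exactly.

Recognize the product-rule pattern: G'(x) = u'v + uv' with u = x/2 + 1/4, v = exp(-2*x), so integration by parts undoes it.
A general antiderivative is (2*x + 1)*exp(-2*x)/4 + C.
The condition gives C = 5*exp(-4)/4 + 2 - (5*exp(-4)/4) = 2.
So G(x) = (2*x + 8*exp(2*x) + 1)*exp(-2*x)/4.
Check: d/dx[(2*x + 8*exp(2*x) + 1)*exp(-2*x)/4] = -x*exp(-2*x) = G'(x).

G(x) = (2*x + 8*exp(2*x) + 1)*exp(-2*x)/4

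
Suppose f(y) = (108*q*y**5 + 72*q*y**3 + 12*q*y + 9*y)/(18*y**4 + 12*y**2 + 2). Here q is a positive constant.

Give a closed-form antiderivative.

Recover f(y) by differentiating a candidate F(y); any mismatch rules it out.
Check: d/dy[(36*q*y**4 + 12*q*y**2 - 3)/(12*y**2 + 4)] = (108*q*y**5 + 72*q*y**3 + 12*q*y + 9*y)/(18*y**4 + 12*y**2 + 2) = f(y).

An antiderivative is F(y) = (36*q*y**4 + 12*q*y**2 - 3)/(12*y**2 + 4).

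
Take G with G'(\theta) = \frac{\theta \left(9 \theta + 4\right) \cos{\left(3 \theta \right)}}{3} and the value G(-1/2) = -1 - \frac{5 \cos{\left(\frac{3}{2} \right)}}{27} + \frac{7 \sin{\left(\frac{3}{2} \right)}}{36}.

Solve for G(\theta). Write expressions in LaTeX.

For G(\theta) to be correct, d/d\theta[G] must agree with the stated G'(\theta) identically.
A general antiderivative is \theta^{2} \sin{\left(3 \theta \right)} + \frac{4 \theta \sin{\left(3 \theta \right)}}{9} + \frac{2 \theta \cos{\left(3 \theta \right)}}{3} - \frac{2 \sin{\left(3 \theta \right)}}{9} + \frac{4 \cos{\left(3 \theta \right)}}{27} + C.
The condition gives C = -1 - \frac{5 \cos{\left(\frac{3}{2} \right)}}{27} + \frac{7 \sin{\left(\frac{3}{2} \right)}}{36} - (- \frac{5 \cos{\left(\frac{3}{2} \right)}}{27} + \frac{7 \sin{\left(\frac{3}{2} \right)}}{36}) = -1.
So G(\theta) = \theta^{2} \sin{\left(3 \theta \right)} + \frac{4 \theta \sin{\left(3 \theta \right)}}{9} + \frac{2 \theta \cos{\left(3 \theta \right)}}{3} - \frac{2 \sin{\left(3 \theta \right)}}{9} + \frac{4 \cos{\left(3 \theta \right)}}{27} - 1.
Check: d/d\theta[\theta^{2} \sin{\left(3 \theta \right)} + \frac{4 \theta \sin{\left(3 \theta \right)}}{9} + \frac{2 \theta \cos{\left(3 \theta \right)}}{3} - \frac{2 \sin{\left(3 \theta \right)}}{9} + \frac{4 \cos{\left(3 \theta \right)}}{27} - 1] = 3 \theta^{2} \cos{\left(3 \theta \right)} + \frac{4 \theta \cos{\left(3 \theta \right)}}{3}, which equals G'(\theta).

G(\theta) = \theta^{2} \sin{\left(3 \theta \right)} + \frac{4 \theta \sin{\left(3 \theta \right)}}{9} + \frac{2 \theta \cos{\left(3 \theta \right)}}{3} - \frac{2 \sin{\left(3 \theta \right)}}{9} + \frac{4 \cos{\left(3 \theta \right)}}{27} - 1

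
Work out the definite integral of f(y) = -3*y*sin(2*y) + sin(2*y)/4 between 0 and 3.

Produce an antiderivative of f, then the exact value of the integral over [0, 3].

Antiderivative: F(y) = 3*y*cos(2*y)/2 - 3*sin(2*y)/4 - cos(2*y)/8; value = 1/8 - 3*sin(6)/4 + 35*cos(6)/8

The integrand splits into summands that can be handled one at a time.
F(y) = 3*y*cos(2*y)/2 - 3*sin(2*y)/4 - cos(2*y)/8 is an antiderivative of f.
Check: d/dy[3*y*cos(2*y)/2 - 3*sin(2*y)/4 - cos(2*y)/8] = -3*y*sin(2*y) + sin(2*y)/4 = f(y).
F(3) = -3*sin(6)/4 + 35*cos(6)/8; F(0) = -1/8.
Integral = F(3) - F(0) = 1/8 - 3*sin(6)/4 + 35*cos(6)/8.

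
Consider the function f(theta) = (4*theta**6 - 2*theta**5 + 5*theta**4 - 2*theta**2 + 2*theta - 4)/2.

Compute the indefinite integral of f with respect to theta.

F(theta) = 2*theta**7/7 - theta**6/6 + theta**5/2 - theta**3/3 + theta**2/2 - 2*theta + C

Check any antiderivative F(theta) by computing F'(theta) and comparing it with f(theta).
Check: d/dtheta[2*theta**7/7 - theta**6/6 + theta**5/2 - theta**3/3 + theta**2/2 - 2*theta] = 2*theta**6 - theta**5 + 5*theta**4/2 - theta**2 + theta - 2, which equals f(theta).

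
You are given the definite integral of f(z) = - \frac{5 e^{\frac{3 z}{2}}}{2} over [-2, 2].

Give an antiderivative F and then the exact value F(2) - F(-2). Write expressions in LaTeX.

Antiderivative: F(z) = - \frac{5 e^{\frac{3 z}{2}}}{3}; value = - \frac{5 e^{3}}{3} + \frac{5}{3 e^{3}}

Recover f(z) by differentiating a candidate F(z); any mismatch rules it out.
F(z) = - \frac{5 e^{\frac{3 z}{2}}}{3} is an antiderivative of f.
Check: d/dz[- \frac{5 e^{\frac{3 z}{2}}}{3}] = - \frac{5 e^{\frac{3 z}{2}}}{2} = f(z).
F(2) = - \frac{5 e^{3}}{3}; F(-2) = - \frac{5}{3 e^{3}}.
Integral = F(2) - F(-2) = - \frac{5 e^{3}}{3} + \frac{5}{3 e^{3}}.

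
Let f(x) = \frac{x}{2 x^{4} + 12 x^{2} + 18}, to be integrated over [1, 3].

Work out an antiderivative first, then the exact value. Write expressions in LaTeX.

The substitution u = 4 x^{2} + 12 works: f is exactly (dF/du)*(du/dx) for that inner function.
F(x) = - \frac{1}{4 \left(x^{2} + 3\right)} is an antiderivative of f.
Check: d/dx[- \frac{1}{4 \left(x^{2} + 3\right)}] = \frac{x}{2 x^{4} + 12 x^{2} + 18} = f(x).
F(3) = - \frac{1}{48}; F(1) = - \frac{1}{16}.
Integral = F(3) - F(1) = \frac{1}{24}.

Antiderivative: F(x) = - \frac{1}{4 \left(x^{2} + 3\right)}; value = \frac{1}{24}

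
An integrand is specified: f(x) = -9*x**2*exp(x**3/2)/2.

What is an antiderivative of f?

An antiderivative is F(x) = -3*exp(x**3/2).

f matches the chain-rule pattern g'(h)*h' with inner function h(x) = x**3/2; substituting u = h(x) collapses the integral.
Check: d/dx[-3*exp(x**3/2)] = -9*x**2*exp(x**3/2)/2 = f(x).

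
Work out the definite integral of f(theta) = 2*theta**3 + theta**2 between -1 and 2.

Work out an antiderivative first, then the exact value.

Antiderivative: F(theta) = theta**4/2 + theta**3/3; value = 21/2

The integrand splits into summands that can be handled one at a time.
F(theta) = theta**4/2 + theta**3/3 is an antiderivative of f.
Check: d/dtheta[theta**4/2 + theta**3/3] = 2*theta**3 + theta**2 = f(theta).
F(2) = 32/3; F(-1) = 1/6.
Integral = F(2) - F(-1) = 21/2.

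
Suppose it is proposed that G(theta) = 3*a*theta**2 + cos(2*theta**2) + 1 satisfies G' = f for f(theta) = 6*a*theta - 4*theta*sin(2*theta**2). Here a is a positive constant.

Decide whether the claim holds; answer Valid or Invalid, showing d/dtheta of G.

d/dtheta[G] = 6*a*theta - 4*theta*sin(2*theta**2)
This equals f(theta) exactly, so the claim holds.

Valid - differentiating G returns exactly f.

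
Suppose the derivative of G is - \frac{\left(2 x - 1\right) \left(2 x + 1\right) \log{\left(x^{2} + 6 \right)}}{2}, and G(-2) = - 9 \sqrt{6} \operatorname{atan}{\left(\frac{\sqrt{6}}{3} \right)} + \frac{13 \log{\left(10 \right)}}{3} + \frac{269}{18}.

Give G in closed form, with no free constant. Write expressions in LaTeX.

The proposed G(x) is checked by its d/dx: the result must match the given G'(x).
A general antiderivative is \frac{4 x^{3}}{9} - 9 x + \left(- \frac{2 x^{3}}{3} + \frac{x}{2}\right) \log{\left(x^{2} + 6 \right)} + 9 \sqrt{6} \operatorname{atan}{\left(\frac{\sqrt{6} x}{6} \right)} + C.
The condition gives C = - 9 \sqrt{6} \operatorname{atan}{\left(\frac{\sqrt{6}}{3} \right)} + \frac{13 \log{\left(10 \right)}}{3} + \frac{269}{18} - (- 9 \sqrt{6} \operatorname{atan}{\left(\frac{\sqrt{6}}{3} \right)} + \frac{13 \log{\left(10 \right)}}{3} + \frac{130}{9}) = \frac{1}{2}.
So G(x) = \frac{4 x^{3}}{9} - 9 x + \left(- \frac{2 x^{3}}{3} + \frac{x}{2}\right) \log{\left(x^{2} + 6 \right)} + 9 \sqrt{6} \operatorname{atan}{\left(\frac{\sqrt{6} x}{6} \right)} + \frac{1}{2}.
Check: d/dx[\frac{4 x^{3}}{9} - 9 x + \left(- \frac{2 x^{3}}{3} + \frac{x}{2}\right) \log{\left(x^{2} + 6 \right)} + 9 \sqrt{6} \operatorname{atan}{\left(\frac{\sqrt{6} x}{6} \right)} + \frac{1}{2}] = - 2 x^{2} \log{\left(x^{2} + 6 \right)} + \frac{\log{\left(x^{2} + 6 \right)}}{2}, which equals G'(x).

G(x) = \frac{4 x^{3}}{9} - 9 x + \left(- \frac{2 x^{3}}{3} + \frac{x}{2}\right) \log{\left(x^{2} + 6 \right)} + 9 \sqrt{6} \operatorname{atan}{\left(\frac{\sqrt{6} x}{6} \right)} + \frac{1}{2}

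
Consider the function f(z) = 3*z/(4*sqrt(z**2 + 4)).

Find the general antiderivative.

F(z) = 3*sqrt(z**2 + 4)/4 + C

f matches the chain-rule pattern g'(h)*h' with inner function h(z) = z**2 + 4; substituting u = h(z) collapses the integral.
Check: d/dz[3*sqrt(z**2 + 4)/4] = 3*z/(4*sqrt(z**2 + 4)) = f(z).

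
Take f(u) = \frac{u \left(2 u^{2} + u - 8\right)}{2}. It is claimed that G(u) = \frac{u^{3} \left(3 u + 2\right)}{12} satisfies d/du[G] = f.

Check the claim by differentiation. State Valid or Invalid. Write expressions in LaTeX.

d/du[G] = u^{3} + \frac{u^{2}}{2}
d/du[G] - f(u) = 4 u != 0.

Invalid: d/du[G] - f = 4 u, which is not 0.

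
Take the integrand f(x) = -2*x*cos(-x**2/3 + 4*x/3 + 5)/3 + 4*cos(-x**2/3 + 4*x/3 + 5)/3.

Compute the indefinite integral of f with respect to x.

F(x) = sin(-x**2/3 + 4*x/3 + 5) + C

The substitution u = -x**2/3 + 4*x/3 + 5 works: f is exactly (dF/du)*(du/dx) for that inner function.
Check: d/dx[sin(-x**2/3 + 4*x/3 + 5)] = -2*x*cos(-x**2/3 + 4*x/3 + 5)/3 + 4*cos(-x**2/3 + 4*x/3 + 5)/3 = f(x).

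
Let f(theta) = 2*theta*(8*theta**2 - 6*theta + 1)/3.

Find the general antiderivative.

The substitution u = 4*theta**2/3 - 2*theta/3 works: f is exactly (dF/du)*(du/dtheta) for that inner function.
Check: d/dtheta[theta**2*(2*theta - 1)**2/3] = 16*theta**3/3 - 4*theta**2 + 2*theta/3, which equals f(theta).

F(theta) = theta**2*(2*theta - 1)**2/3 + C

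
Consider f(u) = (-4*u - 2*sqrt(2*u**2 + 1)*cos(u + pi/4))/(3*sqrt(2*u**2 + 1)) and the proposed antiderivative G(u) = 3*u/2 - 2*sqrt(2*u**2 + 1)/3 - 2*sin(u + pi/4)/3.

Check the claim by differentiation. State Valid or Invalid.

Invalid: d/du[G] - f = 3/2, which is not 0.

d/du[G] = (-8*u - 4*sqrt(2*u**2 + 1)*cos(u + pi/4) + 9*sqrt(2*u**2 + 1))/(6*sqrt(2*u**2 + 1))
d/du[G] - f(u) = 3/2 != 0.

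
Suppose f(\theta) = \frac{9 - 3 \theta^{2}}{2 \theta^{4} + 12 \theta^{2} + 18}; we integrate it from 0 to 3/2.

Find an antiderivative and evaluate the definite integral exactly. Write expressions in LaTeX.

Antiderivative: F(\theta) = \frac{3 \theta}{2 \left(\theta^{2} + 3\right)}; value = \frac{3}{7}

Recognize the product-rule pattern: f = u'v + uv' with u = \frac{3 \theta}{2}, v = \frac{1}{\theta^{2} + 3}, so integration by parts undoes it.
F(\theta) = \frac{3 \theta}{2 \left(\theta^{2} + 3\right)} is an antiderivative of f.
Check: d/d\theta[\frac{3 \theta}{2 \left(\theta^{2} + 3\right)}] = \frac{9 - 3 \theta^{2}}{2 \theta^{4} + 12 \theta^{2} + 18} = f(\theta).
F(3/2) = \frac{3}{7}; F(0) = 0.
Integral = F(3/2) - F(0) = \frac{3}{7}.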